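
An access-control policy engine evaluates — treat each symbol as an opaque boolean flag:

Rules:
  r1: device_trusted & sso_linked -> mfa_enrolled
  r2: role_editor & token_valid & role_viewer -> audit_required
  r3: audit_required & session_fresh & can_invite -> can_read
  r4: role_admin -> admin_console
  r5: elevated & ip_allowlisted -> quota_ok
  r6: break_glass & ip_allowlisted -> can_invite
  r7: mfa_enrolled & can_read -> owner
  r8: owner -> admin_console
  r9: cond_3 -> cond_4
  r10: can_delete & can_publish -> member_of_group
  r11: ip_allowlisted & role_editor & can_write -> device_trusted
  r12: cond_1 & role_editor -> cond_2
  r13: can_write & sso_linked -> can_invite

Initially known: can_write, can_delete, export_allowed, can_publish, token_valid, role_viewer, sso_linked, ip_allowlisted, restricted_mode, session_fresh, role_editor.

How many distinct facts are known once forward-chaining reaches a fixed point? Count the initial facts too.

Round 1 — r2, r10, r11, r13, derive audit_required, member_of_group, device_trusted, can_invite.
Round 2 — r1, r3, derive mfa_enrolled, can_read.
Round 3 — r7, derive owner.
Round 4 — r8, derive admin_console.
Closure: {admin_console, audit_required, can_delete, can_invite, can_publish, can_read, can_write, device_trusted, export_allowed, ip_allowlisted, member_of_group, mfa_enrolled, owner, restricted_mode, role_editor, role_viewer, session_fresh, sso_linked, token_valid} — 19 facts.

19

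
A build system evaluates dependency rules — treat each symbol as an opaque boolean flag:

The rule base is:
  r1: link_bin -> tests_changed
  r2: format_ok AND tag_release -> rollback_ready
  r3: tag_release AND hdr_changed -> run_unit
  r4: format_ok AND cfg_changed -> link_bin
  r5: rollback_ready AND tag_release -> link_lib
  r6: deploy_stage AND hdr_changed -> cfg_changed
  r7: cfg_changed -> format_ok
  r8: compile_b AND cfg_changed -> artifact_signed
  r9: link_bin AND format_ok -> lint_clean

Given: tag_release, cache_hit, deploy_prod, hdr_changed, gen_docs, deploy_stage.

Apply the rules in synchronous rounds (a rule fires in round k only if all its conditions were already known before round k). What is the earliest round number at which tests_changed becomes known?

Round 1 fires r3, r6, giving run_unit, cfg_changed.
Round 2 fires r7, giving format_ok.
Round 3 fires r2, r4, giving rollback_ready, link_bin.
Round 4 fires r1, r5, r9, giving tests_changed, link_lib, lint_clean.
tests_changed first appears in round 4.

4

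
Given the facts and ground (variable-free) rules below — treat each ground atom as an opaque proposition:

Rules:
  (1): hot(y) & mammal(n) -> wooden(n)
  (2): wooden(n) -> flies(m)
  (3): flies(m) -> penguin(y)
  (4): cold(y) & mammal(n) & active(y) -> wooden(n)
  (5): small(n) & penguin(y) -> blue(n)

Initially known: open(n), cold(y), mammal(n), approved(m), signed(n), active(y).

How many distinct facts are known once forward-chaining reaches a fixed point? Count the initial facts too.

9

[1] (4) [cold(y) & mammal(n) & active(y) -> wooden(n)]. ⇒ new: wooden(n).
[2] (2) [wooden(n) -> flies(m)]. ⇒ new: flies(m).
[3] (3) [flies(m) -> penguin(y)]. ⇒ new: penguin(y).
Closure: {active(y), approved(m), cold(y), flies(m), mammal(n), open(n), penguin(y), signed(n), wooden(n)} — 9 facts.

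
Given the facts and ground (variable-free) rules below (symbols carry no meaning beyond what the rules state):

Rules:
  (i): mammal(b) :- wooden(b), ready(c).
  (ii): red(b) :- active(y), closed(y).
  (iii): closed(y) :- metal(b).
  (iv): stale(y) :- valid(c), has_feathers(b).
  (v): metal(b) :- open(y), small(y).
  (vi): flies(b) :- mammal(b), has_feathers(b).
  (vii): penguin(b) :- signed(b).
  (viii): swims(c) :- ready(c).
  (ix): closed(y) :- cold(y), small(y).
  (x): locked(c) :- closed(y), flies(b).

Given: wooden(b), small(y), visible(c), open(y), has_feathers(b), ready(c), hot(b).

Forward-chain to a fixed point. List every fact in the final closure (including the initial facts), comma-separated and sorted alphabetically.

Round 1: (i) [mammal(b) :- wooden(b), ready(c).]; (v) [metal(b) :- open(y), small(y).]; (viii) [swims(c) :- ready(c).]. New: mammal(b), metal(b), swims(c).
Round 2: (iii) [closed(y) :- metal(b).]; (vi) [flies(b) :- mammal(b), has_feathers(b).]. New: closed(y), flies(b).
Round 3: (x) [locked(c) :- closed(y), flies(b).]. New: locked(c).

closed(y), flies(b), has_feathers(b), hot(b), locked(c), mammal(b), metal(b), open(y), ready(c), small(y), swims(c), visible(c), wooden(b)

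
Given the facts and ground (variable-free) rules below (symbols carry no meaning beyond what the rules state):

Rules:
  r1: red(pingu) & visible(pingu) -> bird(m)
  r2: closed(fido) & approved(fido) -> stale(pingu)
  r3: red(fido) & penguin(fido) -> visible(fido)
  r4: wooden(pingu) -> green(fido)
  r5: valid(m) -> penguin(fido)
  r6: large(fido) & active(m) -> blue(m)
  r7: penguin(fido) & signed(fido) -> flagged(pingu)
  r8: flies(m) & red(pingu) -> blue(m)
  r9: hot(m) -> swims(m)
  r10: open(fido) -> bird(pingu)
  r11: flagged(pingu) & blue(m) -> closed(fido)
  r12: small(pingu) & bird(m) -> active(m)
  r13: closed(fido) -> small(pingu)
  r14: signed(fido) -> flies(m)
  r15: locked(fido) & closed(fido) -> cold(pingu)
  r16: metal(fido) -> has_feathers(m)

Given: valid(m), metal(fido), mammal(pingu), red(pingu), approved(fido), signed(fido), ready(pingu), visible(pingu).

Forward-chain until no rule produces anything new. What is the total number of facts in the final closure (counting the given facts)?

Round 1: r1 [red(pingu) & visible(pingu) -> bird(m)]; r5 [valid(m) -> penguin(fido)]; r14 [signed(fido) -> flies(m)]; r16 [metal(fido) -> has_feathers(m)]. New: bird(m), penguin(fido), flies(m), has_feathers(m).
Round 2: r7 [penguin(fido) & signed(fido) -> flagged(pingu)]; r8 [flies(m) & red(pingu) -> blue(m)]. New: flagged(pingu), blue(m).
Round 3: r11 [flagged(pingu) & blue(m) -> closed(fido)]. New: closed(fido).
Round 4: r2 [closed(fido) & approved(fido) -> stale(pingu)]; r13 [closed(fido) -> small(pingu)]. New: stale(pingu), small(pingu).
Round 5: r12 [small(pingu) & bird(m) -> active(m)]. New: active(m).
Closure: {active(m), approved(fido), bird(m), blue(m), closed(fido), flagged(pingu), flies(m), has_feathers(m), mammal(pingu), metal(fido), penguin(fido), ready(pingu), red(pingu), signed(fido), small(pingu), stale(pingu), valid(m), visible(pingu)} — 18 facts.

18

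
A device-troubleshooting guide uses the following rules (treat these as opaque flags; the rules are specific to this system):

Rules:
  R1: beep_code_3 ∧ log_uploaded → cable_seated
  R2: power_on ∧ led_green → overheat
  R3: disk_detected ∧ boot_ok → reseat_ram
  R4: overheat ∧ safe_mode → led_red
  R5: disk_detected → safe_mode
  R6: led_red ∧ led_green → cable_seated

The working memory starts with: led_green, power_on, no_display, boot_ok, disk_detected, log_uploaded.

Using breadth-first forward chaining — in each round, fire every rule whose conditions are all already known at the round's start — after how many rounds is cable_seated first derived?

3

Round 1 fires R2, R3, R5, giving overheat, reseat_ram, safe_mode.
Round 2 fires R4, giving led_red.
Round 3 fires R6, giving cable_seated.
cable_seated first appears in round 3.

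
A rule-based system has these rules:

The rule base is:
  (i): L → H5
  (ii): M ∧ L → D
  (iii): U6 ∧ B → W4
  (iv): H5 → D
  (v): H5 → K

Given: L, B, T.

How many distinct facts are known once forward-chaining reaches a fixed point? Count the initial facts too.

6

Round 1 fires (i), giving H5.
Round 2 fires (iv), (v), giving D, K.
Closure: {B, D, H5, K, L, T} — 6 facts.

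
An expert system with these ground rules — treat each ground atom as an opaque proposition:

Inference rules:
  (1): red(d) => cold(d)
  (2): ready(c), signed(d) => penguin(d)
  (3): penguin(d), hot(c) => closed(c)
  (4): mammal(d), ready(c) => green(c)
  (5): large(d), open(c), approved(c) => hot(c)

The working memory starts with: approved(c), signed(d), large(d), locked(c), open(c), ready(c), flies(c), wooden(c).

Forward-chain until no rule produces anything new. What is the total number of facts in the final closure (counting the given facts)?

Round 1 — (2), (5), derive penguin(d), hot(c).
Round 2 — (3), derive closed(c).
Closure: {approved(c), closed(c), flies(c), hot(c), large(d), locked(c), open(c), penguin(d), ready(c), signed(d), wooden(c)} — 11 facts.

11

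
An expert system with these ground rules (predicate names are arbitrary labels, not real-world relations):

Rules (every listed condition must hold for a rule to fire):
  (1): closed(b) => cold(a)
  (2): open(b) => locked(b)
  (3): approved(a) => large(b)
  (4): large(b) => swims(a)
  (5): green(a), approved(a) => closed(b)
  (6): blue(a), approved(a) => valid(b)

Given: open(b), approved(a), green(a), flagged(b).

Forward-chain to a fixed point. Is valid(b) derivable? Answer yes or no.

no

Round 1 — (2), (3), (5), derive locked(b), large(b), closed(b).
Round 2 — (1), (4), derive cold(a), swims(a).
Fixed point reached. valid(b) is concluded only by (6); (6) needs blue(a) (never derived).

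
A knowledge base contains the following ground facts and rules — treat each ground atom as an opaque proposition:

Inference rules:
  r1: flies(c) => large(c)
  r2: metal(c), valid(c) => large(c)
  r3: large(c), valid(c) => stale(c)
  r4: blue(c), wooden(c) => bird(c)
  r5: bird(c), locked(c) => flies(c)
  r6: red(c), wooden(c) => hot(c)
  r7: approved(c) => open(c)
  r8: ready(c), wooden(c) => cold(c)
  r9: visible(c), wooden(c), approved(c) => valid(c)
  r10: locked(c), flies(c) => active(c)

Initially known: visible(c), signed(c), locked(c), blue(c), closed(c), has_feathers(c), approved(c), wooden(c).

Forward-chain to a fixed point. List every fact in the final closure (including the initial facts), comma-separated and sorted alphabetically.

Round 1 — r4, r7, r9, derive bird(c), open(c), valid(c).
Round 2 — r5, derive flies(c).
Round 3 — r1, r10, derive large(c), active(c).
Round 4 — r3, derive stale(c).

active(c), approved(c), bird(c), blue(c), closed(c), flies(c), has_feathers(c), large(c), locked(c), open(c), signed(c), stale(c), valid(c), visible(c), wooden(c)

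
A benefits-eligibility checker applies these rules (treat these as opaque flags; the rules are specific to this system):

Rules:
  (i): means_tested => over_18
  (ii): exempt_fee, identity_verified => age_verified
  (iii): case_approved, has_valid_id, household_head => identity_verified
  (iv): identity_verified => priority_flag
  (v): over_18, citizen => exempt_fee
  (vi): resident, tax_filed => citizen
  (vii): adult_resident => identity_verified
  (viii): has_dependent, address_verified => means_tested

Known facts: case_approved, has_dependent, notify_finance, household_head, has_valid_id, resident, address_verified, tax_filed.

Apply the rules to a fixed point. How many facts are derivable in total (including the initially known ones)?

[1] (iii) [case_approved, has_valid_id, household_head => identity_verified]; (vi) [resident, tax_filed => citizen]; (viii) [has_dependent, address_verified => means_tested]. ⇒ new: identity_verified, citizen, means_tested.
[2] (i) [means_tested => over_18]; (iv) [identity_verified => priority_flag]. ⇒ new: over_18, priority_flag.
[3] (v) [over_18, citizen => exempt_fee]. ⇒ new: exempt_fee.
[4] (ii) [exempt_fee, identity_verified => age_verified]. ⇒ new: age_verified.
Closure: {address_verified, age_verified, case_approved, citizen, exempt_fee, has_dependent, has_valid_id, household_head, identity_verified, means_tested, notify_finance, over_18, priority_flag, resident, tax_filed} — 15 facts.

15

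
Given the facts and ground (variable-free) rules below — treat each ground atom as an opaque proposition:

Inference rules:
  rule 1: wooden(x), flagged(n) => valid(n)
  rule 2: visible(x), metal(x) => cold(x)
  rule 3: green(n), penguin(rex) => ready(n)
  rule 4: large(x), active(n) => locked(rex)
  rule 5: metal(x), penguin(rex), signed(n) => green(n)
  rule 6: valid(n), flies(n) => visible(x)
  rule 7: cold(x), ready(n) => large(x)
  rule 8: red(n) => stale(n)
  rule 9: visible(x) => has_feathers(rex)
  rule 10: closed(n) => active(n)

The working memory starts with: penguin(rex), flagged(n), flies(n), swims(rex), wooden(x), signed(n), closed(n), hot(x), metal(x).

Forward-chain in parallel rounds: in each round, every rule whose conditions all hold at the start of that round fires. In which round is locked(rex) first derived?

5

Round 1 — rule 1, rule 5, rule 10, derive valid(n), green(n), active(n).
Round 2 — rule 3, rule 6, derive ready(n), visible(x).
Round 3 — rule 2, rule 9, derive cold(x), has_feathers(rex).
Round 4 — rule 7, derive large(x).
Round 5 — rule 4, derive locked(rex).
locked(rex) first appears in round 5.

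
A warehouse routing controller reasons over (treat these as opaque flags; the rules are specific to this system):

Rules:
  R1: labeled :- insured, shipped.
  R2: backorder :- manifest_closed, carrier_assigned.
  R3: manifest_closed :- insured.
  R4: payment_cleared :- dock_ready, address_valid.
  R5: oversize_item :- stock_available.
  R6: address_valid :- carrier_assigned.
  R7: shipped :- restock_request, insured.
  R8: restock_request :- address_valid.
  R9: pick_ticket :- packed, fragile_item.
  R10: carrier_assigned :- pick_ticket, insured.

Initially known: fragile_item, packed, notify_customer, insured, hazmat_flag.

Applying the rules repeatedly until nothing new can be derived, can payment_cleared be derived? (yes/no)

no

[1] R3 [manifest_closed :- insured.]; R9 [pick_ticket :- packed, fragile_item.]. ⇒ new: manifest_closed, pick_ticket.
[2] R10 [carrier_assigned :- pick_ticket, insured.]. ⇒ new: carrier_assigned.
[3] R2 [backorder :- manifest_closed, carrier_assigned.]; R6 [address_valid :- carrier_assigned.]. ⇒ new: backorder, address_valid.
[4] R8 [restock_request :- address_valid.]. ⇒ new: restock_request.
[5] R7 [shipped :- restock_request, insured.]. ⇒ new: shipped.
[6] R1 [labeled :- insured, shipped.]. ⇒ new: labeled.
Fixed point reached. payment_cleared is concluded only by R4; R4 needs dock_ready (never derived).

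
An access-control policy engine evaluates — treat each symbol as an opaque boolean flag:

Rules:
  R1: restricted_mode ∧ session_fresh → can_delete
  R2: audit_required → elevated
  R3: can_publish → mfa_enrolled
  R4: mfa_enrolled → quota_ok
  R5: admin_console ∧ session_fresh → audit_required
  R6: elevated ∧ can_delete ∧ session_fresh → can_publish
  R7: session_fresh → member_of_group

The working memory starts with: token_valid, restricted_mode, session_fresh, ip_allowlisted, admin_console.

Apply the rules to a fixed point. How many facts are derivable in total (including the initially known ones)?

Round 1 — R1, R5, R7, derive can_delete, audit_required, member_of_group.
Round 2 — R2, derive elevated.
Round 3 — R6, derive can_publish.
Round 4 — R3, derive mfa_enrolled.
Round 5 — R4, derive quota_ok.
Closure: {admin_console, audit_required, can_delete, can_publish, elevated, ip_allowlisted, member_of_group, mfa_enrolled, quota_ok, restricted_mode, session_fresh, token_valid} — 12 facts.

12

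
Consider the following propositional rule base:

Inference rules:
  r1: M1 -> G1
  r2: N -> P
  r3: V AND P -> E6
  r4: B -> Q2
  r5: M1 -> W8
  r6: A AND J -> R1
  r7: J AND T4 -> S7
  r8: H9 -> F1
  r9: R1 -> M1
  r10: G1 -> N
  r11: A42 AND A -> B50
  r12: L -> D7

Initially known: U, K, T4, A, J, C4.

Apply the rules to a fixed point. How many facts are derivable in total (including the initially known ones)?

Round 1: r6 [A AND J -> R1]; r7 [J AND T4 -> S7]. Adds R1, S7.
Round 2: r9 [R1 -> M1]. Adds M1.
Round 3: r1 [M1 -> G1]; r5 [M1 -> W8]. Adds G1, W8.
Round 4: r10 [G1 -> N]. Adds N.
Round 5: r2 [N -> P]. Adds P.
Closure: {A, C4, G1, J, K, M1, N, P, R1, S7, T4, U, W8} — 13 facts.

13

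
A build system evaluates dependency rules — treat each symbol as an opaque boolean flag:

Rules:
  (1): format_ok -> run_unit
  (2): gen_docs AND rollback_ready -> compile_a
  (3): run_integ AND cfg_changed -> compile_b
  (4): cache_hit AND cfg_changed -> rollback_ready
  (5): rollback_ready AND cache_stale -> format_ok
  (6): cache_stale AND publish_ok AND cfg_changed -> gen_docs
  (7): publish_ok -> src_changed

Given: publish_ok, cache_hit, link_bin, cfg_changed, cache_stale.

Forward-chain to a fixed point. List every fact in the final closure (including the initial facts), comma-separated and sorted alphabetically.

cache_hit, cache_stale, cfg_changed, compile_a, format_ok, gen_docs, link_bin, publish_ok, rollback_ready, run_unit, src_changed

Round 1 fires (4), (6), (7), giving rollback_ready, gen_docs, src_changed.
Round 2 fires (2), (5), giving compile_a, format_ok.
Round 3 fires (1), giving run_unit.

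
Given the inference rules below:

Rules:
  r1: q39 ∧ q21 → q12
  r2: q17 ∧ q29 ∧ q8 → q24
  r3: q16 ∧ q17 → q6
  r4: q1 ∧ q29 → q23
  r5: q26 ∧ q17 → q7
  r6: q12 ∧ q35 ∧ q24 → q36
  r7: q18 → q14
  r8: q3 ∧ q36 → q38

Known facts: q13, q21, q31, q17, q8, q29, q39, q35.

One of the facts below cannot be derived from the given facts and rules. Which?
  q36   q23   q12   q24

Round 1: r1 [q39 ∧ q21 → q12]; r2 [q17 ∧ q29 ∧ q8 → q24]. Adds q12, q24.
Round 2: r6 [q12 ∧ q35 ∧ q24 → q36]. Adds q36.
Derived: q12 (round 1), q36 (round 2), q24 (round 1). q23 never appears in any round.

q23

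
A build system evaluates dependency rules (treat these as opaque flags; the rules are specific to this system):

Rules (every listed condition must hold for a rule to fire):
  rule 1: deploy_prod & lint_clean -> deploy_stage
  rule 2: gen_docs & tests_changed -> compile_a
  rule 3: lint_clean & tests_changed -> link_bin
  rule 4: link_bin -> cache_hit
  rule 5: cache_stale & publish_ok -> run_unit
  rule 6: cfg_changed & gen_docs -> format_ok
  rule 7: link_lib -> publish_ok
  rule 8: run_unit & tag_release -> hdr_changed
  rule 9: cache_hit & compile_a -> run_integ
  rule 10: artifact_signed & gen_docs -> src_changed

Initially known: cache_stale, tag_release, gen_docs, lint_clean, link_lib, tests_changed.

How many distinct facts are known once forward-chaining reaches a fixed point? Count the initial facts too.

Round 1: rule 2 [gen_docs & tests_changed -> compile_a]; rule 3 [lint_clean & tests_changed -> link_bin]; rule 7 [link_lib -> publish_ok]. New: compile_a, link_bin, publish_ok.
Round 2: rule 4 [link_bin -> cache_hit]; rule 5 [cache_stale & publish_ok -> run_unit]. New: cache_hit, run_unit.
Round 3: rule 8 [run_unit & tag_release -> hdr_changed]; rule 9 [cache_hit & compile_a -> run_integ]. New: hdr_changed, run_integ.
Closure: {cache_hit, cache_stale, compile_a, gen_docs, hdr_changed, link_bin, link_lib, lint_clean, publish_ok, run_integ, run_unit, tag_release, tests_changed} — 13 facts.

13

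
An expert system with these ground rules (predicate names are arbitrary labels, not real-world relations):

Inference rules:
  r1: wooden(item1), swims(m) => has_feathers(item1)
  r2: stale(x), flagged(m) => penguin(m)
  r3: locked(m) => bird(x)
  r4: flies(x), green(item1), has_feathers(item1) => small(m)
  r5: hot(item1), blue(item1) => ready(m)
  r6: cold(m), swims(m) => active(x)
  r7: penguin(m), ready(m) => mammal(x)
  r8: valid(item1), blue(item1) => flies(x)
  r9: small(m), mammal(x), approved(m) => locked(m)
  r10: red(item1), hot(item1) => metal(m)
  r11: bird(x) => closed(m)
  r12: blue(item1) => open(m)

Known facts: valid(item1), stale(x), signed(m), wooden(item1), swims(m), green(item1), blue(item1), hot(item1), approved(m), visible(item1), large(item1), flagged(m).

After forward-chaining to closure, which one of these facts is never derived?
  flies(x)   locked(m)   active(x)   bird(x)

active(x)

Round 1: r1 [wooden(item1), swims(m) => has_feathers(item1)]; r2 [stale(x), flagged(m) => penguin(m)]; r5 [hot(item1), blue(item1) => ready(m)]; r8 [valid(item1), blue(item1) => flies(x)]; r12 [blue(item1) => open(m)]. Adds has_feathers(item1), penguin(m), ready(m), flies(x), open(m).
Round 2: r4 [flies(x), green(item1), has_feathers(item1) => small(m)]; r7 [penguin(m), ready(m) => mammal(x)]. Adds small(m), mammal(x).
Round 3: r9 [small(m), mammal(x), approved(m) => locked(m)]. Adds locked(m).
Round 4: r3 [locked(m) => bird(x)]. Adds bird(x).
Round 5: r11 [bird(x) => closed(m)]. Adds closed(m).
Derived: bird(x) (round 4), locked(m) (round 3), flies(x) (round 1). active(x) never appears in any round.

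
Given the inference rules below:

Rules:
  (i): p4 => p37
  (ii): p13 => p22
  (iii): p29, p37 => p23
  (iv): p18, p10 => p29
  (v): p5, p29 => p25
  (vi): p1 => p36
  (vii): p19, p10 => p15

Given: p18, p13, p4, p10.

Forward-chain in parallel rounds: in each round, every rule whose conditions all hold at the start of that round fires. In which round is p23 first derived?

2

Round 1 fires (i), (ii), (iv), giving p37, p22, p29.
Round 2 fires (iii), giving p23.
p23 first appears in round 2.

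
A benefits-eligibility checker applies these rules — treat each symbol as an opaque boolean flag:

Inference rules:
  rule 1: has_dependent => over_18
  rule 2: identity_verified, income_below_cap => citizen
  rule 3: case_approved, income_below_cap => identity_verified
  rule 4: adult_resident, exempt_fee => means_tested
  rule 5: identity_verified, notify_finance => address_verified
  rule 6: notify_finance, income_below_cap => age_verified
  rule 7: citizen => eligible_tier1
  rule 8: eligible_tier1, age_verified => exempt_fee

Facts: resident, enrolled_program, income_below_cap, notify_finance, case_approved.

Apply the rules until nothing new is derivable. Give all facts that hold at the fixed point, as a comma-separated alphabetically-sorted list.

Round 1 fires rule 3, rule 6, giving identity_verified, age_verified.
Round 2 fires rule 2, rule 5, giving citizen, address_verified.
Round 3 fires rule 7, giving eligible_tier1.
Round 4 fires rule 8, giving exempt_fee.

address_verified, age_verified, case_approved, citizen, eligible_tier1, enrolled_program, exempt_fee, identity_verified, income_below_cap, notify_finance, resident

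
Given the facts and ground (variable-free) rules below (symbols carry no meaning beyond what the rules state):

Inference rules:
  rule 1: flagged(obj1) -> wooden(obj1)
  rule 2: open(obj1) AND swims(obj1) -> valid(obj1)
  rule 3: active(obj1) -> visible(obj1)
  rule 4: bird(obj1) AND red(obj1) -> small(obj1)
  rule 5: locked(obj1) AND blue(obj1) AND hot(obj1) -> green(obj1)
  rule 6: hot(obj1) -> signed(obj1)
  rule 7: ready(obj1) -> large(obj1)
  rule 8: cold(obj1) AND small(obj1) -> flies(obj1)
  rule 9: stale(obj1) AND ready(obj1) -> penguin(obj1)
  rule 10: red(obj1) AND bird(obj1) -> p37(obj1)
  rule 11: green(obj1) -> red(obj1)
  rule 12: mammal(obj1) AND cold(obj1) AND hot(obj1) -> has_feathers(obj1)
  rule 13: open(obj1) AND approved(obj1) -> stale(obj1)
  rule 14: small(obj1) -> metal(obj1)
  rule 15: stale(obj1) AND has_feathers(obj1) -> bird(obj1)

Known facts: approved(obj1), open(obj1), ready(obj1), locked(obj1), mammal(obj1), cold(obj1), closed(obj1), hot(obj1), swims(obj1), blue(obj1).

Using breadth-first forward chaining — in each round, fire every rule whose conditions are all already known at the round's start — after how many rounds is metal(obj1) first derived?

Round 1: rule 2 [open(obj1) AND swims(obj1) -> valid(obj1)]; rule 5 [locked(obj1) AND blue(obj1) AND hot(obj1) -> green(obj1)]; rule 6 [hot(obj1) -> signed(obj1)]; rule 7 [ready(obj1) -> large(obj1)]; rule 12 [mammal(obj1) AND cold(obj1) AND hot(obj1) -> has_feathers(obj1)]; rule 13 [open(obj1) AND approved(obj1) -> stale(obj1)]. New: valid(obj1), green(obj1), signed(obj1), large(obj1), has_feathers(obj1), stale(obj1).
Round 2: rule 9 [stale(obj1) AND ready(obj1) -> penguin(obj1)]; rule 11 [green(obj1) -> red(obj1)]; rule 15 [stale(obj1) AND has_feathers(obj1) -> bird(obj1)]. New: penguin(obj1), red(obj1), bird(obj1).
Round 3: rule 4 [bird(obj1) AND red(obj1) -> small(obj1)]; rule 10 [red(obj1) AND bird(obj1) -> p37(obj1)]. New: small(obj1), p37(obj1).
Round 4: rule 8 [cold(obj1) AND small(obj1) -> flies(obj1)]; rule 14 [small(obj1) -> metal(obj1)]. New: flies(obj1), metal(obj1).
metal(obj1) first appears in round 4.

4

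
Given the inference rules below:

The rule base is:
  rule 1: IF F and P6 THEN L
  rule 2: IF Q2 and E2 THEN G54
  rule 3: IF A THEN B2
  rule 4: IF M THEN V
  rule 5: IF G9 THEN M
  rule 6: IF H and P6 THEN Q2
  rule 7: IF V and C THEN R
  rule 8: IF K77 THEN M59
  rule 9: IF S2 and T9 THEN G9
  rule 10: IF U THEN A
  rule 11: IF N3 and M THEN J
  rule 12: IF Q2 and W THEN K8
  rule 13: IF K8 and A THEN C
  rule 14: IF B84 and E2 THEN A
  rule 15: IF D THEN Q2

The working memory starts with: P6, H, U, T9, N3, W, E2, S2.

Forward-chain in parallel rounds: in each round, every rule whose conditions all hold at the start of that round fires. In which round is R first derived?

4

[1] rule 6 [IF H and P6 THEN Q2]; rule 9 [IF S2 and T9 THEN G9]; rule 10 [IF U THEN A]. ⇒ new: Q2, G9, A.
[2] rule 2 [IF Q2 and E2 THEN G54]; rule 3 [IF A THEN B2]; rule 5 [IF G9 THEN M]; rule 12 [IF Q2 and W THEN K8]. ⇒ new: G54, B2, M, K8.
[3] rule 4 [IF M THEN V]; rule 11 [IF N3 and M THEN J]; rule 13 [IF K8 and A THEN C]. ⇒ new: V, J, C.
[4] rule 7 [IF V and C THEN R]. ⇒ new: R.
R first appears in round 4.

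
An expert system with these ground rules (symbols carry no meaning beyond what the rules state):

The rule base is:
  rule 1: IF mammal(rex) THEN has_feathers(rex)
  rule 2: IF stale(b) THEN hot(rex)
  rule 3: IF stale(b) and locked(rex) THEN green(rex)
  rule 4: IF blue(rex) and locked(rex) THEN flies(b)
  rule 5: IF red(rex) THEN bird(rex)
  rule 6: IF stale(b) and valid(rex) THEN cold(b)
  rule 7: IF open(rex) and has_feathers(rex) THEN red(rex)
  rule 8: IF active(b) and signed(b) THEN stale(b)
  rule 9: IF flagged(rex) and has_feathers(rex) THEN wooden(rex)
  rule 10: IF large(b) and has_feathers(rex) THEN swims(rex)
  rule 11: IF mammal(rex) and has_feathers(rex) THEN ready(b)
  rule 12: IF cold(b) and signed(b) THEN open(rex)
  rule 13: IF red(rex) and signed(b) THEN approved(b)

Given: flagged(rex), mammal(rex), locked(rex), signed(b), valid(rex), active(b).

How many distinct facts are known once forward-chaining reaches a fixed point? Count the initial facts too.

17

Round 1: rule 1 [IF mammal(rex) THEN has_feathers(rex)]; rule 8 [IF active(b) and signed(b) THEN stale(b)]. New: has_feathers(rex), stale(b).
Round 2: rule 2 [IF stale(b) THEN hot(rex)]; rule 3 [IF stale(b) and locked(rex) THEN green(rex)]; rule 6 [IF stale(b) and valid(rex) THEN cold(b)]; rule 9 [IF flagged(rex) and has_feathers(rex) THEN wooden(rex)]; rule 11 [IF mammal(rex) and has_feathers(rex) THEN ready(b)]. New: hot(rex), green(rex), cold(b), wooden(rex), ready(b).
Round 3: rule 12 [IF cold(b) and signed(b) THEN open(rex)]. New: open(rex).
Round 4: rule 7 [IF open(rex) and has_feathers(rex) THEN red(rex)]. New: red(rex).
Round 5: rule 5 [IF red(rex) THEN bird(rex)]; rule 13 [IF red(rex) and signed(b) THEN approved(b)]. New: bird(rex), approved(b).
Closure: {active(b), approved(b), bird(rex), cold(b), flagged(rex), green(rex), has_feathers(rex), hot(rex), locked(rex), mammal(rex), open(rex), ready(b), red(rex), signed(b), stale(b), valid(rex), wooden(rex)} — 17 facts.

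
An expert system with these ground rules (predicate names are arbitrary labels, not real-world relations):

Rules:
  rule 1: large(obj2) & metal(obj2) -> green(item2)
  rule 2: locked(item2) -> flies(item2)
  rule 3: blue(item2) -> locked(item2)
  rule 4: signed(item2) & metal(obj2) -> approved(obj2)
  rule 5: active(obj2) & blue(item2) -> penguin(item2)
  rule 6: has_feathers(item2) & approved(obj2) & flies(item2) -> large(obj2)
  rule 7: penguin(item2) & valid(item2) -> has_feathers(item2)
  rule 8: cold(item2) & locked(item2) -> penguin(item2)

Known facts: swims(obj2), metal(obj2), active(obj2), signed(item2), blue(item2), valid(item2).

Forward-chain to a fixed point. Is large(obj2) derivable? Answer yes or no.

yes

Round 1 — rule 3, rule 4, rule 5, derive locked(item2), approved(obj2), penguin(item2).
Round 2 — rule 2, rule 7, derive flies(item2), has_feathers(item2).
Round 3 — rule 6, derive large(obj2).
Round 4 — rule 1, derive green(item2).
large(obj2) appears in round 3, so it is derivable.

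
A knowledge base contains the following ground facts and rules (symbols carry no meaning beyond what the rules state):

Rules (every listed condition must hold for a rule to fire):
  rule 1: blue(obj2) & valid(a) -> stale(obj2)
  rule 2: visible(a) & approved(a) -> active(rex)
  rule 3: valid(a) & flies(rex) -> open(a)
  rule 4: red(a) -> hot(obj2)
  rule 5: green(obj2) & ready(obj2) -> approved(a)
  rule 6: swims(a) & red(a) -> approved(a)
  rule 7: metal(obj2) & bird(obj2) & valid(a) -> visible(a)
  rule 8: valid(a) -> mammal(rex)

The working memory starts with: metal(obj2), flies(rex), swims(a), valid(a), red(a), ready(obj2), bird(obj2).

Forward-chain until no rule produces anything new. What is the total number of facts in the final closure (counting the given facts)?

Round 1 fires rule 3, rule 4, rule 6, rule 7, rule 8, giving open(a), hot(obj2), approved(a), visible(a), mammal(rex).
Round 2 fires rule 2, giving active(rex).
Closure: {active(rex), approved(a), bird(obj2), flies(rex), hot(obj2), mammal(rex), metal(obj2), open(a), ready(obj2), red(a), swims(a), valid(a), visible(a)} — 13 facts.

13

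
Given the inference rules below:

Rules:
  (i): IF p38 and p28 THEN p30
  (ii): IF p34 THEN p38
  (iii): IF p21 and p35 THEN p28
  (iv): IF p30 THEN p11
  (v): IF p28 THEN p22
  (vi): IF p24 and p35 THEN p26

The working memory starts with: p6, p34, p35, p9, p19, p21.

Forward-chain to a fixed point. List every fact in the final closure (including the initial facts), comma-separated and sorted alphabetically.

Round 1: (ii) [IF p34 THEN p38]; (iii) [IF p21 and p35 THEN p28]. Adds p38, p28.
Round 2: (i) [IF p38 and p28 THEN p30]; (v) [IF p28 THEN p22]. Adds p30, p22.
Round 3: (iv) [IF p30 THEN p11]. Adds p11.

p11, p19, p21, p22, p28, p30, p34, p35, p38, p6, p9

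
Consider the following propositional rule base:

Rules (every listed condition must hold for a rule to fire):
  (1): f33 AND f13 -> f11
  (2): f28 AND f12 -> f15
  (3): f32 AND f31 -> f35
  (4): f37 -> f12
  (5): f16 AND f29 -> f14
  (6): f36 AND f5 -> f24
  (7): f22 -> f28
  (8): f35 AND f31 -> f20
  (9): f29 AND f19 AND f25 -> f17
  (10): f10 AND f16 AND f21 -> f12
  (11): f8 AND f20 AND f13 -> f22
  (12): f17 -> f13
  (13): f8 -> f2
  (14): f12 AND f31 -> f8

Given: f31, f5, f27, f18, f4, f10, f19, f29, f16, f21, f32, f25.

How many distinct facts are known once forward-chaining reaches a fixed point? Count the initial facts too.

[1] (3) [f32 AND f31 -> f35]; (5) [f16 AND f29 -> f14]; (9) [f29 AND f19 AND f25 -> f17]; (10) [f10 AND f16 AND f21 -> f12]. ⇒ new: f35, f14, f17, f12.
[2] (8) [f35 AND f31 -> f20]; (12) [f17 -> f13]; (14) [f12 AND f31 -> f8]. ⇒ new: f20, f13, f8.
[3] (11) [f8 AND f20 AND f13 -> f22]; (13) [f8 -> f2]. ⇒ new: f22, f2.
[4] (7) [f22 -> f28]. ⇒ new: f28.
[5] (2) [f28 AND f12 -> f15]. ⇒ new: f15.
Closure: {f10, f12, f13, f14, f15, f16, f17, f18, f19, f2, f20, f21, f22, f25, f27, f28, f29, f31, f32, f35, f4, f5, f8} — 23 facts.

23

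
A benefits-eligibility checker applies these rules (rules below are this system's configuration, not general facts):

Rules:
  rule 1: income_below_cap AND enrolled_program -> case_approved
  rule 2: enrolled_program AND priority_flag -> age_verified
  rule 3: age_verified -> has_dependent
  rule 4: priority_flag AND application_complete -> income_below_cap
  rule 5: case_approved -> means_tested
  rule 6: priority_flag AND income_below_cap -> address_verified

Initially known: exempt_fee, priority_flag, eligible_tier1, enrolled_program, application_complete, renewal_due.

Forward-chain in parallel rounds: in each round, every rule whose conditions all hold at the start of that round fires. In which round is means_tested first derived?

[1] rule 2 [enrolled_program AND priority_flag -> age_verified]; rule 4 [priority_flag AND application_complete -> income_below_cap]. ⇒ new: age_verified, income_below_cap.
[2] rule 1 [income_below_cap AND enrolled_program -> case_approved]; rule 3 [age_verified -> has_dependent]; rule 6 [priority_flag AND income_below_cap -> address_verified]. ⇒ new: case_approved, has_dependent, address_verified.
[3] rule 5 [case_approved -> means_tested]. ⇒ new: means_tested.
means_tested first appears in round 3.

3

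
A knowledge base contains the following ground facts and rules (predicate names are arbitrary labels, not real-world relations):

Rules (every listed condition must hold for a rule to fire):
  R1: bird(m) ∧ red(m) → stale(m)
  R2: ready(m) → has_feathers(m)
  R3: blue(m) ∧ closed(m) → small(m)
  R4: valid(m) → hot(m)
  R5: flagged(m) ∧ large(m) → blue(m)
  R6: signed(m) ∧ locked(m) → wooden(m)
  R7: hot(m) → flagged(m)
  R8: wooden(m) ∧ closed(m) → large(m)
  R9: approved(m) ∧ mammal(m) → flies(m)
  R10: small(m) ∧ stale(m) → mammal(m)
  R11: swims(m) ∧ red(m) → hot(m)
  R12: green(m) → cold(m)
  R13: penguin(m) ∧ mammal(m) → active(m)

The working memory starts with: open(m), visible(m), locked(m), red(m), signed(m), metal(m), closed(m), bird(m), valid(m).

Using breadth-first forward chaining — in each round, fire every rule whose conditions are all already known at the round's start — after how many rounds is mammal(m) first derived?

Round 1: R1 [bird(m) ∧ red(m) → stale(m)]; R4 [valid(m) → hot(m)]; R6 [signed(m) ∧ locked(m) → wooden(m)]. New: stale(m), hot(m), wooden(m).
Round 2: R7 [hot(m) → flagged(m)]; R8 [wooden(m) ∧ closed(m) → large(m)]. New: flagged(m), large(m).
Round 3: R5 [flagged(m) ∧ large(m) → blue(m)]. New: blue(m).
Round 4: R3 [blue(m) ∧ closed(m) → small(m)]. New: small(m).
Round 5: R10 [small(m) ∧ stale(m) → mammal(m)]. New: mammal(m).
mammal(m) first appears in round 5.

5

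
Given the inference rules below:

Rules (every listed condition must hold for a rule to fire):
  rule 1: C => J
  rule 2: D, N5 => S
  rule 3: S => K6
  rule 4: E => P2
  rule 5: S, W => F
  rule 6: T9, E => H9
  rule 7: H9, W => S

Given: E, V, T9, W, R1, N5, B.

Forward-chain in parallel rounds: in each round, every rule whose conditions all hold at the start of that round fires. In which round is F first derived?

3

[1] rule 4 [E => P2]; rule 6 [T9, E => H9]. ⇒ new: P2, H9.
[2] rule 7 [H9, W => S]. ⇒ new: S.
[3] rule 3 [S => K6]; rule 5 [S, W => F]. ⇒ new: K6, F.
F first appears in round 3.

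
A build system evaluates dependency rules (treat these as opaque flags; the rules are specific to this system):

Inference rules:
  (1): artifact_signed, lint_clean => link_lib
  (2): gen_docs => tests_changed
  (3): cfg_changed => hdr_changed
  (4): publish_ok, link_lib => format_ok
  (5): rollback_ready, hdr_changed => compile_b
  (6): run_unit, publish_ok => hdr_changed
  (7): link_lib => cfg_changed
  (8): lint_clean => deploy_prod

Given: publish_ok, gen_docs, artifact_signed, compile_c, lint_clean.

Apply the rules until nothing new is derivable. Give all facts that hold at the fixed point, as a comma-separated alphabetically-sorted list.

Round 1 — (1), (2), (8), derive link_lib, tests_changed, deploy_prod.
Round 2 — (4), (7), derive format_ok, cfg_changed.
Round 3 — (3), derive hdr_changed.

artifact_signed, cfg_changed, compile_c, deploy_prod, format_ok, gen_docs, hdr_changed, link_lib, lint_clean, publish_ok, tests_changed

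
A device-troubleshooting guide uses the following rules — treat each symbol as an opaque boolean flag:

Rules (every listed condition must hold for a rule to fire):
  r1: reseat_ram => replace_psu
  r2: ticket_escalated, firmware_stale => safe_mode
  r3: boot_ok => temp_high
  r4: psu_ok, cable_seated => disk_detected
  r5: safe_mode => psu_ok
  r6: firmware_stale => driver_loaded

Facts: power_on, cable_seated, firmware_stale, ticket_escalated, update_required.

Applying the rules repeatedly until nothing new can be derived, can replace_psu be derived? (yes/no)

Round 1: r2 [ticket_escalated, firmware_stale => safe_mode]; r6 [firmware_stale => driver_loaded]. Adds safe_mode, driver_loaded.
Round 2: r5 [safe_mode => psu_ok]. Adds psu_ok.
Round 3: r4 [psu_ok, cable_seated => disk_detected]. Adds disk_detected.
Fixed point reached. replace_psu is concluded only by r1; r1 needs reseat_ram (never derived).

no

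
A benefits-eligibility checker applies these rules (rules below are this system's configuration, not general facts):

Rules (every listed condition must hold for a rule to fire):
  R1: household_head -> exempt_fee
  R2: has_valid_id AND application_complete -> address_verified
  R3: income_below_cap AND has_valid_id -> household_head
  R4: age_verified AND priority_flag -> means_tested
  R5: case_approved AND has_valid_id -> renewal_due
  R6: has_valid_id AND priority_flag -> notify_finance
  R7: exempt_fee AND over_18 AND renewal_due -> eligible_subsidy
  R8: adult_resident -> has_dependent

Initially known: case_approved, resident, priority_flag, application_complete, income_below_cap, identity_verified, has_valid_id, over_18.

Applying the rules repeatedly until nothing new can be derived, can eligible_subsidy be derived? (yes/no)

yes

Round 1 fires R2, R3, R5, R6, giving address_verified, household_head, renewal_due, notify_finance.
Round 2 fires R1, giving exempt_fee.
Round 3 fires R7, giving eligible_subsidy.
eligible_subsidy appears in round 3, so it is derivable.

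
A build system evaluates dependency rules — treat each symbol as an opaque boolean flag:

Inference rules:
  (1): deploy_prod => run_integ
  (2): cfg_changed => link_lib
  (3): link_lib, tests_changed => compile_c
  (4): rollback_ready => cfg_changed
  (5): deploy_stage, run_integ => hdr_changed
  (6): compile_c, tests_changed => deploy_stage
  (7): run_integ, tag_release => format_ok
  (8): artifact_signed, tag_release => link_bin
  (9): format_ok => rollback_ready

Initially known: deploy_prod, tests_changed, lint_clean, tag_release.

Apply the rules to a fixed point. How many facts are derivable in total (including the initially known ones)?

12

Round 1 fires (1), giving run_integ.
Round 2 fires (7), giving format_ok.
Round 3 fires (9), giving rollback_ready.
Round 4 fires (4), giving cfg_changed.
Round 5 fires (2), giving link_lib.
Round 6 fires (3), giving compile_c.
Round 7 fires (6), giving deploy_stage.
Round 8 fires (5), giving hdr_changed.
Closure: {cfg_changed, compile_c, deploy_prod, deploy_stage, format_ok, hdr_changed, link_lib, lint_clean, rollback_ready, run_integ, tag_release, tests_changed} — 12 facts.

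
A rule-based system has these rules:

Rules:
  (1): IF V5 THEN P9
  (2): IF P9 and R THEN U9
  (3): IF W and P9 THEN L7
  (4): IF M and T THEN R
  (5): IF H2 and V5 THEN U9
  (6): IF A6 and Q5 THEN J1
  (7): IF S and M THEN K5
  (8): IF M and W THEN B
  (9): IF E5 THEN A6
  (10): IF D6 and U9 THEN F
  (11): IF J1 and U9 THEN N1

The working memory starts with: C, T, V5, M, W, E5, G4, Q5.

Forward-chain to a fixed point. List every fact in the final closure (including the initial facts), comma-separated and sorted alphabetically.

Round 1 fires (1), (4), (8), (9), giving P9, R, B, A6.
Round 2 fires (2), (3), (6), giving U9, L7, J1.
Round 3 fires (11), giving N1.

A6, B, C, E5, G4, J1, L7, M, N1, P9, Q5, R, T, U9, V5, W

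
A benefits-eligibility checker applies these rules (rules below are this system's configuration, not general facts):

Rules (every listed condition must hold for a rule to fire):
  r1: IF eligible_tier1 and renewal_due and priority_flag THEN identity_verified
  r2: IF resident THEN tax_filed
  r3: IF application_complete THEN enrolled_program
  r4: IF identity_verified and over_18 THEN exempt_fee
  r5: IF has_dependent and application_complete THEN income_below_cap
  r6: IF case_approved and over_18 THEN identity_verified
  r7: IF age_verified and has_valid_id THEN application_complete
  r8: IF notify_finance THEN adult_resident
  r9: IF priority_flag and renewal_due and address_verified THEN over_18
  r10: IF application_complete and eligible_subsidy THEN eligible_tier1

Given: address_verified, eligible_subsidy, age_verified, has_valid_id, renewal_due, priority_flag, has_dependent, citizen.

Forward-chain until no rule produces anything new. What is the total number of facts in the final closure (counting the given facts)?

Round 1: r7 [IF age_verified and has_valid_id THEN application_complete]; r9 [IF priority_flag and renewal_due and address_verified THEN over_18]. Adds application_complete, over_18.
Round 2: r3 [IF application_complete THEN enrolled_program]; r5 [IF has_dependent and application_complete THEN income_below_cap]; r10 [IF application_complete and eligible_subsidy THEN eligible_tier1]. Adds enrolled_program, income_below_cap, eligible_tier1.
Round 3: r1 [IF eligible_tier1 and renewal_due and priority_flag THEN identity_verified]. Adds identity_verified.
Round 4: r4 [IF identity_verified and over_18 THEN exempt_fee]. Adds exempt_fee.
Closure: {address_verified, age_verified, application_complete, citizen, eligible_subsidy, eligible_tier1, enrolled_program, exempt_fee, has_dependent, has_valid_id, identity_verified, income_below_cap, over_18, priority_flag, renewal_due} — 15 facts.

15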